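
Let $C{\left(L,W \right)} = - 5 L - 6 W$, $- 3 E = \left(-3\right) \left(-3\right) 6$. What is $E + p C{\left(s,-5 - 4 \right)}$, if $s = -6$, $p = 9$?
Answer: $738$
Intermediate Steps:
$E = -18$ ($E = - \frac{\left(-3\right) \left(-3\right) 6}{3} = - \frac{9 \cdot 6}{3} = \left(- \frac{1}{3}\right) 54 = -18$)
$C{\left(L,W \right)} = - 6 W - 5 L$
$E + p C{\left(s,-5 - 4 \right)} = -18 + 9 \left(- 6 \left(-5 - 4\right) - -30\right) = -18 + 9 \left(- 6 \left(-5 - 4\right) + 30\right) = -18 + 9 \left(\left(-6\right) \left(-9\right) + 30\right) = -18 + 9 \left(54 + 30\right) = -18 + 9 \cdot 84 = -18 + 756 = 738$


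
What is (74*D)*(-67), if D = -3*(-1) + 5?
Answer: -39664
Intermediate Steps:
D = 8 (D = 3 + 5 = 8)
(74*D)*(-67) = (74*8)*(-67) = 592*(-67) = -39664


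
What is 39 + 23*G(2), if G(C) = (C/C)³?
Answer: 62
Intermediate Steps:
G(C) = 1 (G(C) = 1³ = 1)
39 + 23*G(2) = 39 + 23*1 = 39 + 23 = 62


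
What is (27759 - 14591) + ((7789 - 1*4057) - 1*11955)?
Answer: 4945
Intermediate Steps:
(27759 - 14591) + ((7789 - 1*4057) - 1*11955) = 13168 + ((7789 - 4057) - 11955) = 13168 + (3732 - 11955) = 13168 - 8223 = 4945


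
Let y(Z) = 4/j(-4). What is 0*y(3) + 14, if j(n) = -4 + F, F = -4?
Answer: 14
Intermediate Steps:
j(n) = -8 (j(n) = -4 - 4 = -8)
y(Z) = -1/2 (y(Z) = 4/(-8) = 4*(-1/8) = -1/2)
0*y(3) + 14 = 0*(-1/2) + 14 = 0 + 14 = 14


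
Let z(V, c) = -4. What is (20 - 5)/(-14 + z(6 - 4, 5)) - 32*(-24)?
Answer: 4603/6 ≈ 767.17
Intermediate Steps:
(20 - 5)/(-14 + z(6 - 4, 5)) - 32*(-24) = (20 - 5)/(-14 - 4) - 32*(-24) = 15/(-18) + 768 = 15*(-1/18) + 768 = -5/6 + 768 = 4603/6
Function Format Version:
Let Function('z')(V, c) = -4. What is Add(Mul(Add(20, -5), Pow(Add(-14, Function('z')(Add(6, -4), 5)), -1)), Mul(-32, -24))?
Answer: Rational(4603, 6) ≈ 767.17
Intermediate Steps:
Add(Mul(Add(20, -5), Pow(Add(-14, Function('z')(Add(6, -4), 5)), -1)), Mul(-32, -24)) = Add(Mul(Add(20, -5), Pow(Add(-14, -4), -1)), Mul(-32, -24)) = Add(Mul(15, Pow(-18, -1)), 768) = Add(Mul(15, Rational(-1, 18)), 768) = Add(Rational(-5, 6), 768) = Rational(4603, 6)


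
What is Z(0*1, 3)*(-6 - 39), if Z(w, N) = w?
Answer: 0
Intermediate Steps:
Z(0*1, 3)*(-6 - 39) = (0*1)*(-6 - 39) = 0*(-45) = 0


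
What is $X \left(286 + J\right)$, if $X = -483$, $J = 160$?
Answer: $-215418$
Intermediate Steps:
$X \left(286 + J\right) = - 483 \left(286 + 160\right) = \left(-483\right) 446 = -215418$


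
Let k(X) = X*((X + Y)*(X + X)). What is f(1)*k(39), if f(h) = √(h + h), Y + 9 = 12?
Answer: 127764*√2 ≈ 1.8069e+5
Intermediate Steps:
Y = 3 (Y = -9 + 12 = 3)
f(h) = √2*√h (f(h) = √(2*h) = √2*√h)
k(X) = 2*X²*(3 + X) (k(X) = X*((X + 3)*(X + X)) = X*((3 + X)*(2*X)) = X*(2*X*(3 + X)) = 2*X²*(3 + X))
f(1)*k(39) = (√2*√1)*(2*39²*(3 + 39)) = (√2*1)*(2*1521*42) = √2*127764 = 127764*√2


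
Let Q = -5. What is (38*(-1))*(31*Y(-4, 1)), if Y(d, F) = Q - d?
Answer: 1178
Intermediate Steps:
Y(d, F) = -5 - d
(38*(-1))*(31*Y(-4, 1)) = (38*(-1))*(31*(-5 - 1*(-4))) = -1178*(-5 + 4) = -1178*(-1) = -38*(-31) = 1178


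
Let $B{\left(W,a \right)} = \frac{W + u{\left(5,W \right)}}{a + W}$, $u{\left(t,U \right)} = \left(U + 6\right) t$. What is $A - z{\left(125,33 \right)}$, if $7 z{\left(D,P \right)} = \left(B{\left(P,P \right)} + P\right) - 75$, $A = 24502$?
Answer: $\frac{1887078}{77} \approx 24508.0$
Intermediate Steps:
$u{\left(t,U \right)} = t \left(6 + U\right)$ ($u{\left(t,U \right)} = \left(6 + U\right) t = t \left(6 + U\right)$)
$B{\left(W,a \right)} = \frac{30 + 6 W}{W + a}$ ($B{\left(W,a \right)} = \frac{W + 5 \left(6 + W\right)}{a + W} = \frac{W + \left(30 + 5 W\right)}{W + a} = \frac{30 + 6 W}{W + a}$)
$z{\left(D,P \right)} = - \frac{75}{7} + \frac{P}{7} + \frac{3 \left(5 + P\right)}{7 P}$ ($z{\left(D,P \right)} = \frac{\left(\frac{6 \left(5 + P\right)}{P + P} + P\right) - 75}{7} = \frac{\left(\frac{6 \left(5 + P\right)}{2 P} + P\right) - 75}{7} = \frac{\left(6 \frac{1}{2 P} \left(5 + P\right) + P\right) - 75}{7} = \frac{\left(\frac{3 \left(5 + P\right)}{P} + P\right) - 75}{7} = \frac{\left(P + \frac{3 \left(5 + P\right)}{P}\right) - 75}{7} = \frac{-75 + P + \frac{3 \left(5 + P\right)}{P}}{7} = - \frac{75}{7} + \frac{P}{7} + \frac{3 \left(5 + P\right)}{7 P}$)
$A - z{\left(125,33 \right)} = 24502 - \frac{15 + 33^{2} - 2376}{7 \cdot 33} = 24502 - \frac{1}{7} \cdot \frac{1}{33} \left(15 + 1089 - 2376\right) = 24502 - \frac{1}{7} \cdot \frac{1}{33} \left(-1272\right) = 24502 - - \frac{424}{77} = 24502 + \frac{424}{77} = \frac{1887078}{77}$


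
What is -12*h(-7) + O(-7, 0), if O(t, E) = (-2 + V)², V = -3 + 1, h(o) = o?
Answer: 100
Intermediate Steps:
V = -2
O(t, E) = 16 (O(t, E) = (-2 - 2)² = (-4)² = 16)
-12*h(-7) + O(-7, 0) = -12*(-7) + 16 = 84 + 16 = 100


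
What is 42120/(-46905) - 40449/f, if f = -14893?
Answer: 1597443/878687 ≈ 1.8180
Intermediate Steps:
42120/(-46905) - 40449/f = 42120/(-46905) - 40449/(-14893) = 42120*(-1/46905) - 40449*(-1/14893) = -2808/3127 + 40449/14893 = 1597443/878687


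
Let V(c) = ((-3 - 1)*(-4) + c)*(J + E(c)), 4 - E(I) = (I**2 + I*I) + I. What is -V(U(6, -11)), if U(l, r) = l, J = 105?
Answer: -682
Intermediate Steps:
E(I) = 4 - I - 2*I**2 (E(I) = 4 - ((I**2 + I*I) + I) = 4 - ((I**2 + I**2) + I) = 4 - (2*I**2 + I) = 4 - (I + 2*I**2) = 4 + (-I - 2*I**2) = 4 - I - 2*I**2)
V(c) = (16 + c)*(109 - c - 2*c**2) (V(c) = ((-3 - 1)*(-4) + c)*(105 + (4 - c - 2*c**2)) = (-4*(-4) + c)*(109 - c - 2*c**2) = (16 + c)*(109 - c - 2*c**2))
-V(U(6, -11)) = -(1744 - 33*6**2 - 2*6**3 + 93*6) = -(1744 - 33*36 - 2*216 + 558) = -(1744 - 1188 - 432 + 558) = -1*682 = -682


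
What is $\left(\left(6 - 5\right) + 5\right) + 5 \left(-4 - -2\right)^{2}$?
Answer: $26$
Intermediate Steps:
$\left(\left(6 - 5\right) + 5\right) + 5 \left(-4 - -2\right)^{2} = \left(1 + 5\right) + 5 \left(-4 + 2\right)^{2} = 6 + 5 \left(-2\right)^{2} = 6 + 5 \cdot 4 = 6 + 20 = 26$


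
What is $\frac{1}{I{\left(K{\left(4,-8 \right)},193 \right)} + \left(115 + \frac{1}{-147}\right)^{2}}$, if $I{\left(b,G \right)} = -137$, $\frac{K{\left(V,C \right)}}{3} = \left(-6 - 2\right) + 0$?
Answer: $\frac{21609}{282784783} \approx 7.6415 \cdot 10^{-5}$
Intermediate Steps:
$K{\left(V,C \right)} = -24$ ($K{\left(V,C \right)} = 3 \left(\left(-6 - 2\right) + 0\right) = 3 \left(-8 + 0\right) = 3 \left(-8\right) = -24$)
$\frac{1}{I{\left(K{\left(4,-8 \right)},193 \right)} + \left(115 + \frac{1}{-147}\right)^{2}} = \frac{1}{-137 + \left(115 + \frac{1}{-147}\right)^{2}} = \frac{1}{-137 + \left(115 - \frac{1}{147}\right)^{2}} = \frac{1}{-137 + \left(\frac{16904}{147}\right)^{2}} = \frac{1}{-137 + \frac{285745216}{21609}} = \frac{1}{\frac{282784783}{21609}} = \frac{21609}{282784783}$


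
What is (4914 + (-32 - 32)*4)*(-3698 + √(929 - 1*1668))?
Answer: -17225284 + 4658*I*√739 ≈ -1.7225e+7 + 1.2663e+5*I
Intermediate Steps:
(4914 + (-32 - 32)*4)*(-3698 + √(929 - 1*1668)) = (4914 - 64*4)*(-3698 + √(929 - 1668)) = (4914 - 256)*(-3698 + √(-739)) = 4658*(-3698 + I*√739) = -17225284 + 4658*I*√739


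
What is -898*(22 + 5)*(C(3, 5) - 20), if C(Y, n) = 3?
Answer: 412182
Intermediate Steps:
-898*(22 + 5)*(C(3, 5) - 20) = -898*(22 + 5)*(3 - 20) = -24246*(-17) = -898*(-459) = 412182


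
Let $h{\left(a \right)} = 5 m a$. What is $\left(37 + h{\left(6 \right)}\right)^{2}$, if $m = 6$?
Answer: $47089$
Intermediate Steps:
$h{\left(a \right)} = 30 a$ ($h{\left(a \right)} = 5 \cdot 6 a = 30 a$)
$\left(37 + h{\left(6 \right)}\right)^{2} = \left(37 + 30 \cdot 6\right)^{2} = \left(37 + 180\right)^{2} = 217^{2} = 47089$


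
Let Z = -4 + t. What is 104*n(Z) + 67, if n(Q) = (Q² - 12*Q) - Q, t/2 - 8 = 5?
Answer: 20659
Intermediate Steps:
t = 26 (t = 16 + 2*5 = 16 + 10 = 26)
Z = 22 (Z = -4 + 26 = 22)
n(Q) = Q² - 13*Q
104*n(Z) + 67 = 104*(22*(-13 + 22)) + 67 = 104*(22*9) + 67 = 104*198 + 67 = 20592 + 67 = 20659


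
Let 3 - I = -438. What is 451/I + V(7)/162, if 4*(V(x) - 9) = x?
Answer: 34579/31752 ≈ 1.0890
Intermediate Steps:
V(x) = 9 + x/4
I = 441 (I = 3 - 1*(-438) = 3 + 438 = 441)
451/I + V(7)/162 = 451/441 + (9 + (¼)*7)/162 = 451*(1/441) + (9 + 7/4)*(1/162) = 451/441 + (43/4)*(1/162) = 451/441 + 43/648 = 34579/31752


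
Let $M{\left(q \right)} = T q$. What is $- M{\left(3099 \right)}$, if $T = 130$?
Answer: $-402870$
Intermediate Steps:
$M{\left(q \right)} = 130 q$
$- M{\left(3099 \right)} = - 130 \cdot 3099 = \left(-1\right) 402870 = -402870$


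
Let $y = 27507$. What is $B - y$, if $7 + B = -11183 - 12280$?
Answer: $-50977$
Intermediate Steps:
$B = -23470$ ($B = -7 - 23463 = -23470$)
$B - y = -23470 - 27507 = -50977$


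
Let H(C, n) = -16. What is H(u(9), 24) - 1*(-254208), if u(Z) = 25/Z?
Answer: 254192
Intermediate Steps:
H(u(9), 24) - 1*(-254208) = -16 - 1*(-254208) = -16 + 254208 = 254192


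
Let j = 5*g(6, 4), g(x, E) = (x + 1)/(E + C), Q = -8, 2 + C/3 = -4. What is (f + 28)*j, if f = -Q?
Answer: -90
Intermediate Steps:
C = -18 (C = -6 + 3*(-4) = -6 - 12 = -18)
f = 8 (f = -1*(-8) = 8)
g(x, E) = (1 + x)/(-18 + E) (g(x, E) = (x + 1)/(E - 18) = (1 + x)/(-18 + E))
j = -5/2 (j = 5*((1 + 6)/(-18 + 4)) = 5*(7/(-14)) = 5*(-1/14*7) = 5*(-½) = -5/2 ≈ -2.5000)
(f + 28)*j = (8 + 28)*(-5/2) = 36*(-5/2) = -90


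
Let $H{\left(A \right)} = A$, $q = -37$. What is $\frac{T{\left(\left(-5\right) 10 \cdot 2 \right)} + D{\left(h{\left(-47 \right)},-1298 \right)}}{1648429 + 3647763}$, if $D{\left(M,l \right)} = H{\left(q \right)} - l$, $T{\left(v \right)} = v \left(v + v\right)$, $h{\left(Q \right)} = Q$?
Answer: $\frac{21261}{5296192} \approx 0.0040144$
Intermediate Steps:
$T{\left(v \right)} = 2 v^{2}$ ($T{\left(v \right)} = v 2 v = 2 v^{2}$)
$D{\left(M,l \right)} = -37 - l$
$\frac{T{\left(\left(-5\right) 10 \cdot 2 \right)} + D{\left(h{\left(-47 \right)},-1298 \right)}}{1648429 + 3647763} = \frac{2 \left(\left(-5\right) 10 \cdot 2\right)^{2} - -1261}{1648429 + 3647763} = \frac{2 \left(\left(-50\right) 2\right)^{2} + \left(-37 + 1298\right)}{5296192} = \left(2 \left(-100\right)^{2} + 1261\right) \frac{1}{5296192} = \left(2 \cdot 10000 + 1261\right) \frac{1}{5296192} = \left(20000 + 1261\right) \frac{1}{5296192} = 21261 \cdot \frac{1}{5296192} = \frac{21261}{5296192}$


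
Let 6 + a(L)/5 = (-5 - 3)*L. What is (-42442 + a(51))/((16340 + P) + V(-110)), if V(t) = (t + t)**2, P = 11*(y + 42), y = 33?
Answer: -44512/65565 ≈ -0.67890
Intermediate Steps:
a(L) = -30 - 40*L (a(L) = -30 + 5*((-5 - 3)*L) = -30 + 5*(-8*L) = -30 - 40*L)
P = 825 (P = 11*(33 + 42) = 11*75 = 825)
V(t) = 4*t**2 (V(t) = (2*t)**2 = 4*t**2)
(-42442 + a(51))/((16340 + P) + V(-110)) = (-42442 + (-30 - 40*51))/((16340 + 825) + 4*(-110)**2) = (-42442 + (-30 - 2040))/(17165 + 4*12100) = (-42442 - 2070)/(17165 + 48400) = -44512/65565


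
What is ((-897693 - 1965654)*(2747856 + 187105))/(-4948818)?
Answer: 121794373543/71722 ≈ 1.6981e+6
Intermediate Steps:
((-897693 - 1965654)*(2747856 + 187105))/(-4948818) = -2863347*2934961*(-1/4948818) = -8403811774467*(-1/4948818) = 121794373543/71722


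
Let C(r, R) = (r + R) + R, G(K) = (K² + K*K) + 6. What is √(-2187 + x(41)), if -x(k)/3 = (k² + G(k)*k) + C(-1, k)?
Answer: I*√421737 ≈ 649.41*I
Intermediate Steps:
G(K) = 6 + 2*K² (G(K) = (K² + K²) + 6 = 2*K² + 6 = 6 + 2*K²)
C(r, R) = r + 2*R (C(r, R) = (R + r) + R = r + 2*R)
x(k) = 3 - 6*k - 3*k² - 3*k*(6 + 2*k²) (x(k) = -3*((k² + (6 + 2*k²)*k) + (-1 + 2*k)) = -3*((k² + k*(6 + 2*k²)) + (-1 + 2*k)) = -3*(-1 + k² + 2*k + k*(6 + 2*k²)) = 3 - 6*k - 3*k² - 3*k*(6 + 2*k²))
√(-2187 + x(41)) = √(-2187 + (3 - 24*41 - 6*41³ - 3*41²)) = √(-2187 + (3 - 984 - 6*68921 - 3*1681)) = √(-2187 + (3 - 984 - 413526 - 5043)) = √(-2187 - 419550) = √(-421737) = I*√421737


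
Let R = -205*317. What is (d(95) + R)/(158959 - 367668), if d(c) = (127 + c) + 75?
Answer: 64688/208709 ≈ 0.30994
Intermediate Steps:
R = -64985
d(c) = 202 + c
(d(95) + R)/(158959 - 367668) = ((202 + 95) - 64985)/(158959 - 367668) = (297 - 64985)/(-208709) = -64688*(-1/208709) = 64688/208709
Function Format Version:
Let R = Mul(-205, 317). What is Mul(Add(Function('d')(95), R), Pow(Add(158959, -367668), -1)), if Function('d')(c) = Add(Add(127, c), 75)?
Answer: Rational(64688, 208709) ≈ 0.30994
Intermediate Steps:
R = -64985
Function('d')(c) = Add(202, c)
Mul(Add(Function('d')(95), R), Pow(Add(158959, -367668), -1)) = Mul(Add(Add(202, 95), -64985), Pow(Add(158959, -367668), -1)) = Mul(Add(297, -64985), Pow(-208709, -1)) = Mul(-64688, Rational(-1, 208709)) = Rational(64688, 208709)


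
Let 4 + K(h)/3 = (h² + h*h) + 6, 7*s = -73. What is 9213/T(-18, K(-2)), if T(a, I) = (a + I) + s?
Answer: 64491/11 ≈ 5862.8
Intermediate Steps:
s = -73/7 (s = (⅐)*(-73) = -73/7 ≈ -10.429)
K(h) = 6 + 6*h² (K(h) = -12 + 3*((h² + h*h) + 6) = -12 + 3*((h² + h²) + 6) = -12 + 3*(2*h² + 6) = -12 + 3*(6 + 2*h²) = -12 + (18 + 6*h²) = 6 + 6*h²)
T(a, I) = -73/7 + I + a (T(a, I) = (a + I) - 73/7 = (I + a) - 73/7 = -73/7 + I + a)
9213/T(-18, K(-2)) = 9213/(-73/7 + (6 + 6*(-2)²) - 18) = 9213/(-73/7 + (6 + 6*4) - 18) = 9213/(-73/7 + (6 + 24) - 18) = 9213/(-73/7 + 30 - 18) = 9213/(11/7) = 9213*(7/11) = 64491/11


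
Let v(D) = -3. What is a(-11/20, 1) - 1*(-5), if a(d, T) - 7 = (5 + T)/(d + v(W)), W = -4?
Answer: 732/71 ≈ 10.310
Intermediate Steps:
a(d, T) = 7 + (5 + T)/(-3 + d) (a(d, T) = 7 + (5 + T)/(d - 3) = 7 + (5 + T)/(-3 + d))
a(-11/20, 1) - 1*(-5) = (-16 + 1 + 7*(-11/20))/(-3 - 11/20) - 1*(-5) = (-16 + 1 + 7*(-11*1/20))/(-3 - 11*1/20) + 5 = (-16 + 1 + 7*(-11/20))/(-3 - 11/20) + 5 = (-16 + 1 - 77/20)/(-71/20) + 5 = -20/71*(-377/20) + 5 = 377/71 + 5 = 732/71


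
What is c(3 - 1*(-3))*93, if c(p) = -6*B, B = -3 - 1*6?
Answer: 5022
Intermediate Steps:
B = -9 (B = -3 - 6 = -9)
c(p) = 54 (c(p) = -6*(-9) = 54)
c(3 - 1*(-3))*93 = 54*93 = 5022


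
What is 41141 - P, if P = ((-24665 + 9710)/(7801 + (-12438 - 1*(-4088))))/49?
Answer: 368906362/8967 ≈ 41140.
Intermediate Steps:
P = 4985/8967 (P = -14955/(7801 + (-12438 + 4088))*(1/49) = -14955/(7801 - 8350)*(1/49) = -14955/(-549)*(1/49) = -14955*(-1/549)*(1/49) = (4985/183)*(1/49) = 4985/8967 ≈ 0.55593)
41141 - P = 41141 - 1*4985/8967 = 41141 - 4985/8967 = 368906362/8967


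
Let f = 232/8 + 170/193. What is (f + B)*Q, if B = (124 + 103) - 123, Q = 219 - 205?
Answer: 361746/193 ≈ 1874.3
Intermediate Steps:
Q = 14
f = 5767/193 (f = 232*(⅛) + 170*(1/193) = 29 + 170/193 = 5767/193 ≈ 29.881)
B = 104 (B = 227 - 123 = 104)
(f + B)*Q = (5767/193 + 104)*14 = (25839/193)*14 = 361746/193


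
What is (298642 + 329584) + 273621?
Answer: 901847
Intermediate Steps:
(298642 + 329584) + 273621 = 628226 + 273621 = 901847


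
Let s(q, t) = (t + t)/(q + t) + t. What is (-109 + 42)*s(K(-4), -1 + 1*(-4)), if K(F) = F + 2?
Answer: 1675/7 ≈ 239.29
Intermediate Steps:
K(F) = 2 + F
s(q, t) = t + 2*t/(q + t) (s(q, t) = (2*t)/(q + t) + t = 2*t/(q + t) + t = t + 2*t/(q + t))
(-109 + 42)*s(K(-4), -1 + 1*(-4)) = (-109 + 42)*((-1 + 1*(-4))*(2 + (2 - 4) + (-1 + 1*(-4)))/((2 - 4) + (-1 + 1*(-4)))) = -67*(-1 - 4)*(2 - 2 + (-1 - 4))/(-2 + (-1 - 4)) = -(-335)*(2 - 2 - 5)/(-2 - 5) = -(-335)*(-5)/(-7) = -(-335)*(-1)*(-5)/7 = -67*(-25/7) = 1675/7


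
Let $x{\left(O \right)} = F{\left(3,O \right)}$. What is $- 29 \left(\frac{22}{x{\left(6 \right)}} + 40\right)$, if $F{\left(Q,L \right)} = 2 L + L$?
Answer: $- \frac{10759}{9} \approx -1195.4$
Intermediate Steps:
$F{\left(Q,L \right)} = 3 L$
$x{\left(O \right)} = 3 O$
$- 29 \left(\frac{22}{x{\left(6 \right)}} + 40\right) = - 29 \left(\frac{22}{3 \cdot 6} + 40\right) = - 29 \left(\frac{22}{18} + 40\right) = - 29 \left(22 \cdot \frac{1}{18} + 40\right) = - 29 \left(\frac{11}{9} + 40\right) = \left(-29\right) \frac{371}{9} = - \frac{10759}{9}$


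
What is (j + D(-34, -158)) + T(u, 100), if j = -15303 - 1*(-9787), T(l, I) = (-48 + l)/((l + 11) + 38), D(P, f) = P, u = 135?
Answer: -1021113/184 ≈ -5549.5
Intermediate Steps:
T(l, I) = (-48 + l)/(49 + l) (T(l, I) = (-48 + l)/((11 + l) + 38) = (-48 + l)/(49 + l))
j = -5516 (j = -15303 + 9787 = -5516)
(j + D(-34, -158)) + T(u, 100) = (-5516 - 34) + (-48 + 135)/(49 + 135) = -5550 + 87/184 = -1021113/184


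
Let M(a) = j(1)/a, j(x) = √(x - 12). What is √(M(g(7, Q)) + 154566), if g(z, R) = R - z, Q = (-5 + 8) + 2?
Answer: √(618264 - 2*I*√11)/2 ≈ 393.15 - 0.002109*I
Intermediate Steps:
Q = 5 (Q = 3 + 2 = 5)
j(x) = √(-12 + x)
M(a) = I*√11/a (M(a) = √(-12 + 1)/a = √(-11)/a = (I*√11)/a = I*√11/a)
√(M(g(7, Q)) + 154566) = √(I*√11/(5 - 1*7) + 154566) = √(I*√11/(5 - 7) + 154566) = √(I*√11/(-2) + 154566) = √(I*√11*(-½) + 154566) = √(-I*√11/2 + 154566) = √(154566 - I*√11/2)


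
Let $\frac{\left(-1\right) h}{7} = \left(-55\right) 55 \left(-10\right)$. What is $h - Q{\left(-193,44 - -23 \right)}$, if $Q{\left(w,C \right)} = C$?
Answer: $-211817$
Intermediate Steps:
$h = -211750$ ($h = - 7 \left(-55\right) 55 \left(-10\right) = - 7 \left(\left(-3025\right) \left(-10\right)\right) = \left(-7\right) 30250 = -211750$)
$h - Q{\left(-193,44 - -23 \right)} = -211750 - \left(44 - -23\right) = -211750 - \left(44 + 23\right) = -211750 - 67 = -211817$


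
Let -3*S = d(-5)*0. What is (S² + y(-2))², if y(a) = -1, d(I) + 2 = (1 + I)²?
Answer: 1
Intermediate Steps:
d(I) = -2 + (1 + I)²
S = 0 (S = -(-2 + (1 - 5)²)*0/3 = -(-2 + (-4)²)*0/3 = -(-2 + 16)*0/3 = -14*0/3 = -⅓*0 = 0)
(S² + y(-2))² = (0² - 1)² = (0 - 1)² = (-1)² = 1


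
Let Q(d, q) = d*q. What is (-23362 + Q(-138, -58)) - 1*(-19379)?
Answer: 4021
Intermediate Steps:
(-23362 + Q(-138, -58)) - 1*(-19379) = (-23362 - 138*(-58)) - 1*(-19379) = (-23362 + 8004) + 19379 = -15358 + 19379 = 4021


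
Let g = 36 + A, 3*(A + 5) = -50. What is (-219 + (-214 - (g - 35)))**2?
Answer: 1530169/9 ≈ 1.7002e+5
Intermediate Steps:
A = -65/3 (A = -5 + (1/3)*(-50) = -5 - 50/3 = -65/3 ≈ -21.667)
g = 43/3 (g = 36 - 65/3 = 43/3 ≈ 14.333)
(-219 + (-214 - (g - 35)))**2 = (-219 + (-214 - (43/3 - 35)))**2 = (-219 + (-214 - 1*(-62/3)))**2 = (-219 + (-214 + 62/3))**2 = (-219 - 580/3)**2 = (-1237/3)**2 = 1530169/9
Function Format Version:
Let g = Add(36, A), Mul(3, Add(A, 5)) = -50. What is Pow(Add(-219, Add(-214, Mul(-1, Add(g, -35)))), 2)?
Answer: Rational(1530169, 9) ≈ 1.7002e+5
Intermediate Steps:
A = Rational(-65, 3) (A = Add(-5, Mul(Rational(1, 3), -50)) = Add(-5, Rational(-50, 3)) = Rational(-65, 3) ≈ -21.667)
g = Rational(43, 3) (g = Add(36, Rational(-65, 3)) = Rational(43, 3) ≈ 14.333)
Pow(Add(-219, Add(-214, Mul(-1, Add(g, -35)))), 2) = Pow(Add(-219, Add(-214, Mul(-1, Add(Rational(43, 3), -35)))), 2) = Pow(Add(-219, Add(-214, Mul(-1, Rational(-62, 3)))), 2) = Pow(Add(-219, Add(-214, Rational(62, 3))), 2) = Pow(Add(-219, Rational(-580, 3)), 2) = Pow(Rational(-1237, 3), 2) = Rational(1530169, 9)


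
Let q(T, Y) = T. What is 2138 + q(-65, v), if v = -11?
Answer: 2073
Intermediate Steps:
2138 + q(-65, v) = 2138 - 65 = 2073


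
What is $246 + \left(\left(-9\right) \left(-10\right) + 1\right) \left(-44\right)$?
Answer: $-3758$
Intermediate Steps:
$246 + \left(\left(-9\right) \left(-10\right) + 1\right) \left(-44\right) = 246 + \left(90 + 1\right) \left(-44\right) = 246 + 91 \left(-44\right) = 246 - 4004 = -3758$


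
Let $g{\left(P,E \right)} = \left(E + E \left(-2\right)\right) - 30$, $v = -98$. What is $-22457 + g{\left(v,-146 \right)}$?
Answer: $-22341$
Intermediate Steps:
$g{\left(P,E \right)} = -30 - E$ ($g{\left(P,E \right)} = \left(E - 2 E\right) - 30 = - E - 30 = -30 - E$)
$-22457 + g{\left(v,-146 \right)} = -22457 - -116 = -22457 + \left(-30 + 146\right) = -22457 + 116 = -22341$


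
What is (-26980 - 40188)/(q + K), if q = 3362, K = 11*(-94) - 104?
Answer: -4198/139 ≈ -30.201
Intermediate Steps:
K = -1138 (K = -1034 - 104 = -1138)
(-26980 - 40188)/(q + K) = (-26980 - 40188)/(3362 - 1138) = -67168/2224 = -67168*1/2224 = -4198/139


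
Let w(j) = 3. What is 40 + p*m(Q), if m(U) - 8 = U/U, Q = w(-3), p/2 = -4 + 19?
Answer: 310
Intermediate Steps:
p = 30 (p = 2*(-4 + 19) = 2*15 = 30)
Q = 3
m(U) = 9 (m(U) = 8 + U/U = 8 + 1 = 9)
40 + p*m(Q) = 40 + 30*9 = 40 + 270 = 310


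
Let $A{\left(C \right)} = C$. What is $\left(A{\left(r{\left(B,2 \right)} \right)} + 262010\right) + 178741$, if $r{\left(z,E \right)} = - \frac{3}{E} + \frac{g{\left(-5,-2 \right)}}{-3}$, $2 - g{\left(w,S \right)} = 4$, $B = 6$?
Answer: $\frac{2644501}{6} \approx 4.4075 \cdot 10^{5}$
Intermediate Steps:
$g{\left(w,S \right)} = -2$ ($g{\left(w,S \right)} = 2 - 4 = -2$)
$r{\left(z,E \right)} = \frac{2}{3} - \frac{3}{E}$ ($r{\left(z,E \right)} = - \frac{3}{E} - \frac{2}{-3} = - \frac{3}{E} - - \frac{2}{3} = - \frac{3}{E} + \frac{2}{3} = \frac{2}{3} - \frac{3}{E}$)
$\left(A{\left(r{\left(B,2 \right)} \right)} + 262010\right) + 178741 = \left(\left(\frac{2}{3} - \frac{3}{2}\right) + 262010\right) + 178741 = \left(- \frac{5}{6} + 262010\right) + 178741 = \frac{1572055}{6} + 178741 = \frac{2644501}{6}$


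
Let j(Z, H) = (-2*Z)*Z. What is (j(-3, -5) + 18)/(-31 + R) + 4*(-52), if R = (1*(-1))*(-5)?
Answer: -208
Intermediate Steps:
j(Z, H) = -2*Z²
R = 5 (R = -1*(-5) = 5)
(j(-3, -5) + 18)/(-31 + R) + 4*(-52) = (-2*(-3)² + 18)/(-31 + 5) + 4*(-52) = (-2*9 + 18)/(-26) - 208 = (-18 + 18)*(-1/26) - 208 = 0*(-1/26) - 208 = 0 - 208 = -208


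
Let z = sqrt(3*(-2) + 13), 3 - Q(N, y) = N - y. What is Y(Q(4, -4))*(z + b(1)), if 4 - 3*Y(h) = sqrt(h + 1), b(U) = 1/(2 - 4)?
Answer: -(1 - 2*sqrt(7))*(2 - I)/3 ≈ 2.861 - 1.4305*I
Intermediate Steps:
Q(N, y) = 3 + y - N (Q(N, y) = 3 - (N - y) = 3 + (y - N) = 3 + y - N)
z = sqrt(7) (z = sqrt(-6 + 13) = sqrt(7) ≈ 2.6458)
b(U) = -1/2 (b(U) = 1/(-2) = -1/2)
Y(h) = 4/3 - sqrt(1 + h)/3 (Y(h) = 4/3 - sqrt(h + 1)/3 = 4/3 - sqrt(1 + h)/3)
Y(Q(4, -4))*(z + b(1)) = (4/3 - sqrt(1 + (3 - 4 - 1*4))/3)*(sqrt(7) - 1/2) = (4/3 - sqrt(1 + (3 - 4 - 4))/3)*(-1/2 + sqrt(7)) = (4/3 - sqrt(1 - 5)/3)*(-1/2 + sqrt(7)) = (4/3 - 2*I/3)*(-1/2 + sqrt(7)) = (-1/2 + sqrt(7))*(4/3 - 2*I/3)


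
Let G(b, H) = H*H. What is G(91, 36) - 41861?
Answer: -40565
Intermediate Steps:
G(b, H) = H²
G(91, 36) - 41861 = 36² - 41861 = 1296 - 41861 = -40565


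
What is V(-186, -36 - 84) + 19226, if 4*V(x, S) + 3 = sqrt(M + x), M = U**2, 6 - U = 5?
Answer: 76901/4 + I*sqrt(185)/4 ≈ 19225.0 + 3.4004*I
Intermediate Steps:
U = 1 (U = 6 - 1*5 = 6 - 5 = 1)
M = 1 (M = 1**2 = 1)
V(x, S) = -3/4 + sqrt(1 + x)/4
V(-186, -36 - 84) + 19226 = (-3/4 + sqrt(1 - 186)/4) + 19226 = (-3/4 + sqrt(-185)/4) + 19226 = (-3/4 + (I*sqrt(185))/4) + 19226 = (-3/4 + I*sqrt(185)/4) + 19226 = 76901/4 + I*sqrt(185)/4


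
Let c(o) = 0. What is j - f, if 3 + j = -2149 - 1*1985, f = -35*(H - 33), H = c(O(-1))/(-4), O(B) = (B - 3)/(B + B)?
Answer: -5292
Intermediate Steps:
O(B) = (-3 + B)/(2*B) (O(B) = (-3 + B)/((2*B)) = (-3 + B)*(1/(2*B)) = (-3 + B)/(2*B))
H = 0 (H = 0/(-4) = 0*(-1/4) = 0)
f = 1155 (f = -35*(0 - 33) = -35*(-33) = 1155)
j = -4137 (j = -3 + (-2149 - 1*1985) = -3 + (-2149 - 1985) = -3 - 4134 = -4137)
j - f = -4137 - 1*1155 = -4137 - 1155 = -5292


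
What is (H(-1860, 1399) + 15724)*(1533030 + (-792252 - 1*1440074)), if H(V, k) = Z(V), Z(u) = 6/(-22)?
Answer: -120950935456/11 ≈ -1.0996e+10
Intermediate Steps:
Z(u) = -3/11 (Z(u) = 6*(-1/22) = -3/11)
H(V, k) = -3/11
(H(-1860, 1399) + 15724)*(1533030 + (-792252 - 1*1440074)) = (-3/11 + 15724)*(1533030 + (-792252 - 1*1440074)) = 172961*(1533030 + (-792252 - 1440074))/11 = 172961*(1533030 - 2232326)/11 = (172961/11)*(-699296) = -120950935456/11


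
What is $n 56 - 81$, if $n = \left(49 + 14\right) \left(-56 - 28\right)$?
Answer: $-296433$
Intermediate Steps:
$n = -5292$ ($n = 63 \left(-84\right) = -5292$)
$n 56 - 81 = \left(-5292\right) 56 - 81 = -296352 - 81 = -296433$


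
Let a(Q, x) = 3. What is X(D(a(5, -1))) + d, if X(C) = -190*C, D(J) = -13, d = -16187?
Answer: -13717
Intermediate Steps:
X(D(a(5, -1))) + d = -190*(-13) - 16187 = 2470 - 16187 = -13717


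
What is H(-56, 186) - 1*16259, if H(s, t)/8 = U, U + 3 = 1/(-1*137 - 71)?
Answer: -423359/26 ≈ -16283.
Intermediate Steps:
U = -625/208 (U = -3 + 1/(-1*137 - 71) = -3 + 1/(-137 - 71) = -3 + 1/(-208) = -3 - 1/208 = -625/208 ≈ -3.0048)
H(s, t) = -625/26 (H(s, t) = 8*(-625/208) = -625/26)
H(-56, 186) - 1*16259 = -625/26 - 1*16259 = -625/26 - 16259 = -423359/26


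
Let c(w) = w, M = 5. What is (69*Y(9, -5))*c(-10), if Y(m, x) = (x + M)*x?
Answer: 0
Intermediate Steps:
Y(m, x) = x*(5 + x) (Y(m, x) = (x + 5)*x = (5 + x)*x = x*(5 + x))
(69*Y(9, -5))*c(-10) = (69*(-5*(5 - 5)))*(-10) = (69*(-5*0))*(-10) = (69*0)*(-10) = 0*(-10) = 0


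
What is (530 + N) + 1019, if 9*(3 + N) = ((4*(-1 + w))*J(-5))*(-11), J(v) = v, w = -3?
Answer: 13034/9 ≈ 1448.2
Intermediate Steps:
N = -907/9 (N = -3 + (((4*(-1 - 3))*(-5))*(-11))/9 = -3 + (((4*(-4))*(-5))*(-11))/9 = -3 + (-16*(-5)*(-11))/9 = -3 + (80*(-11))/9 = -3 + (⅑)*(-880) = -3 - 880/9 = -907/9 ≈ -100.78)
(530 + N) + 1019 = (530 - 907/9) + 1019 = 3863/9 + 1019 = 13034/9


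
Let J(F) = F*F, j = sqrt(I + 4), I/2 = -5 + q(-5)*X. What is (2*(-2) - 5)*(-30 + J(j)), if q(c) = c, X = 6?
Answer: 864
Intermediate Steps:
I = -70 (I = 2*(-5 - 5*6) = 2*(-5 - 30) = 2*(-35) = -70)
j = I*sqrt(66) (j = sqrt(-70 + 4) = sqrt(-66) = I*sqrt(66) ≈ 8.124*I)
J(F) = F**2
(2*(-2) - 5)*(-30 + J(j)) = (2*(-2) - 5)*(-30 + (I*sqrt(66))**2) = (-4 - 5)*(-30 - 66) = -9*(-96) = 864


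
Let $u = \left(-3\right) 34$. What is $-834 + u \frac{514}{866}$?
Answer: $- \frac{387336}{433} \approx -894.54$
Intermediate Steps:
$u = -102$
$-834 + u \frac{514}{866} = -834 - 102 \cdot \frac{514}{866} = -834 - 102 \cdot 514 \cdot \frac{1}{866} = -834 - \frac{26214}{433} = - \frac{387336}{433}$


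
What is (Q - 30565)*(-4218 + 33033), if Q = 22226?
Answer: -240288285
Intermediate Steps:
(Q - 30565)*(-4218 + 33033) = (22226 - 30565)*(-4218 + 33033) = -8339*28815 = -240288285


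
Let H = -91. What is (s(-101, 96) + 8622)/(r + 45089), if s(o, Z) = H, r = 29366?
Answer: 8531/74455 ≈ 0.11458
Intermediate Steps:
s(o, Z) = -91
(s(-101, 96) + 8622)/(r + 45089) = (-91 + 8622)/(29366 + 45089) = 8531/74455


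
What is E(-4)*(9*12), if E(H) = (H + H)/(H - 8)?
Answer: 72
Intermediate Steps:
E(H) = 2*H/(-8 + H) (E(H) = (2*H)/(-8 + H) = 2*H/(-8 + H))
E(-4)*(9*12) = (2*(-4)/(-8 - 4))*(9*12) = (2*(-4)/(-12))*108 = (2*(-4)*(-1/12))*108 = (2/3)*108 = 72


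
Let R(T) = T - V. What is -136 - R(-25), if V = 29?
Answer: -82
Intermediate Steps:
R(T) = -29 + T (R(T) = T - 1*29 = T - 29 = -29 + T)
-136 - R(-25) = -136 - (-29 - 25) = -136 - 1*(-54) = -136 + 54 = -82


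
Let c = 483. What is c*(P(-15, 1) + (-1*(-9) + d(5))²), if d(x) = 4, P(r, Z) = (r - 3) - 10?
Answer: 68103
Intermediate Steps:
P(r, Z) = -13 + r (P(r, Z) = (-3 + r) - 10 = -13 + r)
c*(P(-15, 1) + (-1*(-9) + d(5))²) = 483*((-13 - 15) + (-1*(-9) + 4)²) = 483*(-28 + (9 + 4)²) = 483*(-28 + 13²) = 483*(-28 + 169) = 483*141 = 68103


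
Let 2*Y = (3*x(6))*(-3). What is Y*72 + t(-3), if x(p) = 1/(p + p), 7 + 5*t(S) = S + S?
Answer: -148/5 ≈ -29.600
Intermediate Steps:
t(S) = -7/5 + 2*S/5 (t(S) = -7/5 + (S + S)/5 = -7/5 + (2*S)/5 = -7/5 + 2*S/5)
x(p) = 1/(2*p)
Y = -3/8 (Y = ((3*((½)/6))*(-3))/2 = ((3*((½)*(⅙)))*(-3))/2 = ((3*(1/12))*(-3))/2 = ((¼)*(-3))/2 = (½)*(-¾) = -3/8 ≈ -0.37500)
Y*72 + t(-3) = -3/8*72 + (-7/5 + (⅖)*(-3)) = -27 + (-7/5 - 6/5) = -27 - 13/5 = -148/5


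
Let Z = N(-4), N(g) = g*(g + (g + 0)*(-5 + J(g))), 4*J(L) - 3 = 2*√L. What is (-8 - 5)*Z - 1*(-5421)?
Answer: 6097 - 208*I ≈ 6097.0 - 208.0*I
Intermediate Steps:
J(L) = ¾ + √L/2 (J(L) = ¾ + (2*√L)/4 = ¾ + √L/2)
N(g) = g*(g + g*(-17/4 + √g/2)) (N(g) = g*(g + (g + 0)*(-5 + (¾ + √g/2))) = g*(g + g*(-17/4 + √g/2)))
Z = -52 + 16*I (Z = (¼)*(-4)²*(-13 + 2*√(-4)) = (¼)*16*(-13 + 2*(2*I)) = (¼)*16*(-13 + 4*I) = -52 + 16*I ≈ -52.0 + 16.0*I)
(-8 - 5)*Z - 1*(-5421) = (-8 - 5)*(-52 + 16*I) - 1*(-5421) = -13*(-52 + 16*I) + 5421 = (676 - 208*I) + 5421 = 6097 - 208*I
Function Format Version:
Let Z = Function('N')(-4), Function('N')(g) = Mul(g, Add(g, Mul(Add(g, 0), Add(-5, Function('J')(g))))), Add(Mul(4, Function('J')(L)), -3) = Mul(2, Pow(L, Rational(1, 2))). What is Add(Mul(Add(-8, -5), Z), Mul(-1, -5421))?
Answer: Add(6097, Mul(-208, I)) ≈ Add(6097.0, Mul(-208.00, I))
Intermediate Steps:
Function('J')(L) = Add(Rational(3, 4), Mul(Rational(1, 2), Pow(L, Rational(1, 2)))) (Function('J')(L) = Add(Rational(3, 4), Mul(Rational(1, 4), Mul(2, Pow(L, Rational(1, 2))))) = Add(Rational(3, 4), Mul(Rational(1, 2), Pow(L, Rational(1, 2)))))
Function('N')(g) = Mul(g, Add(g, Mul(g, Add(Rational(-17, 4), Mul(Rational(1, 2), Pow(g, Rational(1, 2))))))) (Function('N')(g) = Mul(g, Add(g, Mul(Add(g, 0), Add(-5, Add(Rational(3, 4), Mul(Rational(1, 2), Pow(g, Rational(1, 2)))))))) = Mul(g, Add(g, Mul(g, Add(Rational(-17, 4), Mul(Rational(1, 2), Pow(g, Rational(1, 2))))))))
Z = Add(-52, Mul(16, I)) (Z = Mul(Rational(1, 4), Pow(-4, 2), Add(-13, Mul(2, Pow(-4, Rational(1, 2))))) = Mul(Rational(1, 4), 16, Add(-13, Mul(2, Mul(2, I)))) = Mul(Rational(1, 4), 16, Add(-13, Mul(4, I))) = Add(-52, Mul(16, I)) ≈ Add(-52.000, Mul(16.000, I)))
Add(Mul(Add(-8, -5), Z), Mul(-1, -5421)) = Add(Mul(Add(-8, -5), Add(-52, Mul(16, I))), Mul(-1, -5421)) = Add(Mul(-13, Add(-52, Mul(16, I))), 5421) = Add(Add(676, Mul(-208, I)), 5421) = Add(6097, Mul(-208, I))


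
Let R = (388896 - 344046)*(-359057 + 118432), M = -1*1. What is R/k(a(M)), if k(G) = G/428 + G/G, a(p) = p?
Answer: -659855625000/61 ≈ -1.0817e+10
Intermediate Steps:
M = -1
k(G) = 1 + G/428 (k(G) = G*(1/428) + 1 = G/428 + 1 = 1 + G/428)
R = -10792031250 (R = 44850*(-240625) = -10792031250)
R/k(a(M)) = -10792031250/(1 + (1/428)*(-1)) = -10792031250/(1 - 1/428) = -10792031250/427/428 = -10792031250*428/427 = -659855625000/61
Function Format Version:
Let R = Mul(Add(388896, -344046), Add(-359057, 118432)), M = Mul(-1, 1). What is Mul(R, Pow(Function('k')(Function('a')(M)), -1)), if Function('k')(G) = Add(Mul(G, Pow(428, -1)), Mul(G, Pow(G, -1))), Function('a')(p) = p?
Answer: Rational(-659855625000, 61) ≈ -1.0817e+10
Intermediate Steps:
M = -1
Function('k')(G) = Add(1, Mul(Rational(1, 428), G)) (Function('k')(G) = Add(Mul(G, Rational(1, 428)), 1) = Add(Mul(Rational(1, 428), G), 1) = Add(1, Mul(Rational(1, 428), G)))
R = -10792031250 (R = Mul(44850, -240625) = -10792031250)
Mul(R, Pow(Function('k')(Function('a')(M)), -1)) = Mul(-10792031250, Pow(Add(1, Mul(Rational(1, 428), -1)), -1)) = Mul(-10792031250, Pow(Add(1, Rational(-1, 428)), -1)) = Mul(-10792031250, Pow(Rational(427, 428), -1)) = Mul(-10792031250, Rational(428, 427)) = Rational(-659855625000, 61)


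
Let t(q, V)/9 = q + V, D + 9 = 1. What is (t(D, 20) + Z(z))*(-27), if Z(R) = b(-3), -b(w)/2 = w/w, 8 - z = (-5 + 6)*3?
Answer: -2862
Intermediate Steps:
D = -8 (D = -9 + 1 = -8)
z = 5 (z = 8 - (-5 + 6)*3 = 8 - 3 = 5)
b(w) = -2 (b(w) = -2*w/w = -2*1 = -2)
Z(R) = -2
t(q, V) = 9*V + 9*q (t(q, V) = 9*(q + V) = 9*(V + q) = 9*V + 9*q)
(t(D, 20) + Z(z))*(-27) = ((9*20 + 9*(-8)) - 2)*(-27) = ((180 - 72) - 2)*(-27) = (108 - 2)*(-27) = 106*(-27) = -2862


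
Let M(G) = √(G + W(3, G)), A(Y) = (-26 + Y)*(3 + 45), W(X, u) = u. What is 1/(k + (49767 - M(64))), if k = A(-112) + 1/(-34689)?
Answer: 25957562344707/1119887034476490194 + 2406653442*√2/559943517238245097 ≈ 2.3185e-5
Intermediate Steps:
A(Y) = -1248 + 48*Y (A(Y) = (-26 + Y)*48 = -1248 + 48*Y)
M(G) = √2*√G (M(G) = √(G + G) = √(2*G) = √2*√G)
k = -229779937/34689 (k = (-1248 + 48*(-112)) + 1/(-34689) = (-1248 - 5376) - 1/34689 = -6624 - 1/34689 = -229779937/34689 ≈ -6624.0)
1/(k + (49767 - M(64))) = 1/(-229779937/34689 + (49767 - √2*√64)) = 1/(-229779937/34689 + (49767 - √2*8)) = 1/(-229779937/34689 + (49767 - 8*√2)) = 1/(1496587526/34689 - 8*√2)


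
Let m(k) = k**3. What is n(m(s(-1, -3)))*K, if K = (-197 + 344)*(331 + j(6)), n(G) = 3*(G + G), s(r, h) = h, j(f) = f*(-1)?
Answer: -7739550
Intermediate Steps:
j(f) = -f
n(G) = 6*G (n(G) = 3*(2*G) = 6*G)
K = 47775 (K = (-197 + 344)*(331 - 1*6) = 147*(331 - 6) = 147*325 = 47775)
n(m(s(-1, -3)))*K = (6*(-3)**3)*47775 = (6*(-27))*47775 = -162*47775 = -7739550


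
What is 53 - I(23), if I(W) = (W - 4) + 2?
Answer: 32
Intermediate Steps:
I(W) = -2 + W (I(W) = (-4 + W) + 2 = -2 + W)
53 - I(23) = 53 - (-2 + 23) = 53 - 1*21 = 53 - 21 = 32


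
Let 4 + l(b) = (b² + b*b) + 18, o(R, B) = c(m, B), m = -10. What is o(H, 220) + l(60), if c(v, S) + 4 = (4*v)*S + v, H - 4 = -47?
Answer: -1600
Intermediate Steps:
H = -43 (H = 4 - 47 = -43)
c(v, S) = -4 + v + 4*S*v (c(v, S) = -4 + ((4*v)*S + v) = -4 + (4*S*v + v) = -4 + (v + 4*S*v) = -4 + v + 4*S*v)
o(R, B) = -14 - 40*B (o(R, B) = -4 - 10 + 4*B*(-10) = -4 - 10 - 40*B = -14 - 40*B)
l(b) = 14 + 2*b² (l(b) = -4 + ((b² + b*b) + 18) = -4 + ((b² + b²) + 18) = -4 + (2*b² + 18) = -4 + (18 + 2*b²) = 14 + 2*b²)
o(H, 220) + l(60) = (-14 - 40*220) + (14 + 2*60²) = (-14 - 8800) + (14 + 2*3600) = -8814 + (14 + 7200) = -8814 + 7214 = -1600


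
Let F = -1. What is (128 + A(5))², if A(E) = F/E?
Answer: 408321/25 ≈ 16333.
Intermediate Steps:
A(E) = -1/E
(128 + A(5))² = (128 - 1/5)² = (128 - 1*⅕)² = (128 - ⅕)² = (639/5)² = 408321/25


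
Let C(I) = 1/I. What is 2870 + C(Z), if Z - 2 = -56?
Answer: 154979/54 ≈ 2870.0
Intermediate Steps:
Z = -54 (Z = 2 - 56 = -54)
2870 + C(Z) = 2870 + 1/(-54) = 2870 - 1/54 = 154979/54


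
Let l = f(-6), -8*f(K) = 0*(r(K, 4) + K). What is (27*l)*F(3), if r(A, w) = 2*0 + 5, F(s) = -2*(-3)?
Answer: 0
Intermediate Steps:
F(s) = 6
r(A, w) = 5 (r(A, w) = 0 + 5 = 5)
f(K) = 0 (f(K) = -0*(5 + K) = -⅛*0 = 0)
l = 0
(27*l)*F(3) = (27*0)*6 = 0*6 = 0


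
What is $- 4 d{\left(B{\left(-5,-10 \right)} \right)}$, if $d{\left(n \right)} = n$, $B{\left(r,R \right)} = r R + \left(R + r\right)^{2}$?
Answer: $-1100$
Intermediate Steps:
$B{\left(r,R \right)} = \left(R + r\right)^{2} + R r$ ($B{\left(r,R \right)} = R r + \left(R + r\right)^{2} = \left(R + r\right)^{2} + R r$)
$- 4 d{\left(B{\left(-5,-10 \right)} \right)} = - 4 \left(\left(-10 - 5\right)^{2} - -50\right) = - 4 \left(\left(-15\right)^{2} + 50\right) = - 4 \left(225 + 50\right) = \left(-4\right) 275 = -1100$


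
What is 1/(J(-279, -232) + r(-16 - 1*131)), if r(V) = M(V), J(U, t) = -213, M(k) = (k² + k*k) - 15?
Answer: 1/42990 ≈ 2.3261e-5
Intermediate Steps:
M(k) = -15 + 2*k² (M(k) = (k² + k²) - 15 = 2*k² - 15 = -15 + 2*k²)
r(V) = -15 + 2*V²
1/(J(-279, -232) + r(-16 - 1*131)) = 1/(-213 + (-15 + 2*(-16 - 1*131)²)) = 1/(-213 + (-15 + 2*(-16 - 131)²)) = 1/(-213 + (-15 + 2*(-147)²)) = 1/(-213 + (-15 + 2*21609)) = 1/(-213 + (-15 + 43218)) = 1/(-213 + 43203) = 1/42990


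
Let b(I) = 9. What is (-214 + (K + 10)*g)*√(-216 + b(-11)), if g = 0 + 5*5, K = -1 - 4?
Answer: -267*I*√23 ≈ -1280.5*I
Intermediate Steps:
K = -5
g = 25 (g = 0 + 25 = 25)
(-214 + (K + 10)*g)*√(-216 + b(-11)) = (-214 + (-5 + 10)*25)*√(-216 + 9) = (-214 + 5*25)*√(-207) = (-214 + 125)*(3*I*√23) = -267*I*√23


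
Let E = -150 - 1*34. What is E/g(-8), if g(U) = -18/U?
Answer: -736/9 ≈ -81.778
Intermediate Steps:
E = -184 (E = -150 - 34 = -184)
E/g(-8) = -184/((-18/(-8))) = -184/((-18*(-1/8))) = -184/9/4 = -184*4/9 = -736/9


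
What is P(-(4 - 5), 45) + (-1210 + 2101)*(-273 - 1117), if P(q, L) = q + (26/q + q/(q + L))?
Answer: -56969297/46 ≈ -1.2385e+6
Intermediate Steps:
P(q, L) = q + 26/q + q/(L + q) (P(q, L) = q + (26/q + q/(L + q)) = q + 26/q + q/(L + q))
P(-(4 - 5), 45) + (-1210 + 2101)*(-273 - 1117) = ((-(4 - 5))² + (-(4 - 5))³ + 26*45 + 26*(-(4 - 5)) + 45*(-(4 - 5))²)/(((-(4 - 5)))*(45 - (4 - 5))) + (-1210 + 2101)*(-273 - 1117) = ((-1*(-1))² + (-1*(-1))³ + 1170 + 26*(-1*(-1)) + 45*(-1*(-1))²)/(((-1*(-1)))*(45 - 1*(-1))) + 891*(-1390) = (1² + 1³ + 1170 + 26*1 + 45*1²)/(1*(45 + 1)) - 1238490 = 1*(1 + 1 + 1170 + 26 + 45*1)/46 - 1238490 = 1*(1/46)*(1 + 1 + 1170 + 26 + 45) - 1238490 = 1*(1/46)*1243 - 1238490 = 1243/46 - 1238490 = -56969297/46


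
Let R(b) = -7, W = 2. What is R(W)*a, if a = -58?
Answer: 406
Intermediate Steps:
R(W)*a = -7*(-58) = 406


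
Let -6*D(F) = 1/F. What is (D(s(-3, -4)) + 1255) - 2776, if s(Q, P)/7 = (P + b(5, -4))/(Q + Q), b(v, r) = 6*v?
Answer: -276821/182 ≈ -1521.0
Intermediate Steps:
s(Q, P) = 7*(30 + P)/(2*Q) (s(Q, P) = 7*((P + 6*5)/(Q + Q)) = 7*((P + 30)/((2*Q))) = 7*((30 + P)*(1/(2*Q))) = 7*((30 + P)/(2*Q)) = 7*(30 + P)/(2*Q))
D(F) = -1/(6*F)
(D(s(-3, -4)) + 1255) - 2776 = (-(-6/(7*(30 - 4)))/6 + 1255) - 2776 = (-1/(6*((7/2)*(-1/3)*26)) + 1255) - 2776 = (-1/(6*(-91/3)) + 1255) - 2776 = (-1/6*(-3/91) + 1255) - 2776 = (1/182 + 1255) - 2776 = 228411/182 - 2776 = -276821/182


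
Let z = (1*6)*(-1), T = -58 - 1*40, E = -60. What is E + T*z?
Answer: 528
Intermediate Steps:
T = -98 (T = -58 - 40 = -98)
z = -6 (z = 6*(-1) = -6)
E + T*z = -60 - 98*(-6) = -60 + 588 = 528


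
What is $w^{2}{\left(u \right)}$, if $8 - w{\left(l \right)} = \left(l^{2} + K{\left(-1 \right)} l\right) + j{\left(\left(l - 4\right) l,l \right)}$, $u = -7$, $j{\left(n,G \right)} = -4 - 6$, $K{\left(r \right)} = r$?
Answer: $1444$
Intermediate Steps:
$j{\left(n,G \right)} = -10$ ($j{\left(n,G \right)} = -4 - 6 = -10$)
$w{\left(l \right)} = 18 + l - l^{2}$ ($w{\left(l \right)} = 8 - \left(\left(l^{2} - l\right) - 10\right) = 8 - \left(-10 + l^{2} - l\right) = 8 + \left(10 + l - l^{2}\right) = 18 + l - l^{2}$)
$w^{2}{\left(u \right)} = \left(18 - 7 - \left(-7\right)^{2}\right)^{2} = \left(18 - 7 - 49\right)^{2} = \left(-38\right)^{2} = 1444$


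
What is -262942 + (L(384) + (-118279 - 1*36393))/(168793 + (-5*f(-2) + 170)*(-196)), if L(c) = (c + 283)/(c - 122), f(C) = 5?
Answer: -3223483117763/12259242 ≈ -2.6294e+5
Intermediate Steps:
L(c) = (283 + c)/(-122 + c)
-262942 + (L(384) + (-118279 - 1*36393))/(168793 + (-5*f(-2) + 170)*(-196)) = -262942 + ((283 + 384)/(-122 + 384) + (-118279 - 1*36393))/(168793 + (-5*5 + 170)*(-196)) = -262942 + (667/262 + (-118279 - 36393))/(168793 + (-25 + 170)*(-196)) = -262942 + ((1/262)*667 - 154672)/(168793 + 145*(-196)) = -262942 + (667/262 - 154672)/(168793 - 28420) = -262942 - 40523397/262/140373 = -262942 - 40523397/262*1/140373 = -262942 - 13507799/12259242 = -3223483117763/12259242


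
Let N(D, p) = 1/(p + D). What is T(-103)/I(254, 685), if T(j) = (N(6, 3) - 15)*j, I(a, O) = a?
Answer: 6901/1143 ≈ 6.0376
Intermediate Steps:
N(D, p) = 1/(D + p)
T(j) = -134*j/9 (T(j) = (1/(6 + 3) - 15)*j = (1/9 - 15)*j = -134*j/9)
T(-103)/I(254, 685) = -134/9*(-103)/254 = (13802/9)*(1/254) = 6901/1143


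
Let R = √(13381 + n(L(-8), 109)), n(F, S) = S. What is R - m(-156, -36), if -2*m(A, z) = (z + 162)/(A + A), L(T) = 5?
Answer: -21/104 + √13490 ≈ 115.94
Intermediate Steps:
m(A, z) = -(162 + z)/(4*A) (m(A, z) = -(z + 162)/(2*(A + A)) = -(162 + z)/(2*(2*A)) = -(162 + z)*1/(2*A)/2 = -(162 + z)/(4*A))
R = √13490 (R = √(13381 + 109) = √13490 ≈ 116.15)
R - m(-156, -36) = √13490 - (-162 - 1*(-36))/(4*(-156)) = √13490 - (-1)*(-162 + 36)/(4*156) = √13490 - (-1)*(-126)/(4*156) = √13490 - 1*21/104 = √13490 - 21/104 = -21/104 + √13490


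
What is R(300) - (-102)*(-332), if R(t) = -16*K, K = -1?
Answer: -33848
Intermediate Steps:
R(t) = 16 (R(t) = -16*(-1) = 16)
R(300) - (-102)*(-332) = 16 - (-102)*(-332) = 16 - 1*33864 = 16 - 33864 = -33848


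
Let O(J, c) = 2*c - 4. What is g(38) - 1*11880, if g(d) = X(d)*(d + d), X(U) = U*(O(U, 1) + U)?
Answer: 92088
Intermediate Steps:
O(J, c) = -4 + 2*c
X(U) = U*(-2 + U) (X(U) = U*((-4 + 2*1) + U) = U*((-4 + 2) + U) = U*(-2 + U))
g(d) = 2*d²*(-2 + d) (g(d) = (d*(-2 + d))*(d + d) = (d*(-2 + d))*(2*d) = 2*d²*(-2 + d))
g(38) - 1*11880 = 2*38²*(-2 + 38) - 1*11880 = 2*1444*36 - 11880 = 103968 - 11880 = 92088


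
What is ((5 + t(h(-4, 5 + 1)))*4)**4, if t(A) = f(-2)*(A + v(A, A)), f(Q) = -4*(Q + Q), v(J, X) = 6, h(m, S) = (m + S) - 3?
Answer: 13363360000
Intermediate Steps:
h(m, S) = -3 + S + m (h(m, S) = (S + m) - 3 = -3 + S + m)
f(Q) = -8*Q
t(A) = 96 + 16*A (t(A) = (-8*(-2))*(A + 6) = 16*(6 + A) = 96 + 16*A)
((5 + t(h(-4, 5 + 1)))*4)**4 = ((5 + (96 + 16*(-3 + (5 + 1) - 4)))*4)**4 = ((5 + (96 + 16*(-3 + 6 - 4)))*4)**4 = ((5 + (96 + 16*(-1)))*4)**4 = ((5 + (96 - 16))*4)**4 = ((5 + 80)*4)**4 = (85*4)**4 = 340**4 = 13363360000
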